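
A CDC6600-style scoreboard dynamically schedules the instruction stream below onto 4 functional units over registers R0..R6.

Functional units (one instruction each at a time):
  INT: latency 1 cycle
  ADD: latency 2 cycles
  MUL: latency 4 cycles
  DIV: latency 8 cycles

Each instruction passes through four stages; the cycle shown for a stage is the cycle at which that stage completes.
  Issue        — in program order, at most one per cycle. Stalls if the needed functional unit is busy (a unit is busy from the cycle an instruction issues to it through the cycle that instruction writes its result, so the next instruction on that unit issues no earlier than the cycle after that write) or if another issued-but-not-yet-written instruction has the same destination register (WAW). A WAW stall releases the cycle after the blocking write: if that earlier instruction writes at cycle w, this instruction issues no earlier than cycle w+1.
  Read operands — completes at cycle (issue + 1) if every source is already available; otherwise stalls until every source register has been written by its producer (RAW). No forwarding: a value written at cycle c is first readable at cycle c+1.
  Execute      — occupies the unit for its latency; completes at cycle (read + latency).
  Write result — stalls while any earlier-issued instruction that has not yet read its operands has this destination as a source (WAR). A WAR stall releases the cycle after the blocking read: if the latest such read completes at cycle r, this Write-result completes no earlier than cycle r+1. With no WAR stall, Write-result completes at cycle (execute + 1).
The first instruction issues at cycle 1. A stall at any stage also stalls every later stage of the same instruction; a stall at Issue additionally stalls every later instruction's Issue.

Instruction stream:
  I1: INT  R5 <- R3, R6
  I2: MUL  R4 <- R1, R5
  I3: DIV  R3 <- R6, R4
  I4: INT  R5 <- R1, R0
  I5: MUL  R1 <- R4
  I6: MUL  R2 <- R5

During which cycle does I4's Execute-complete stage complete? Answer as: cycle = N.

  I1 | 1 | 2 | 3 | 4
  I2 | 2 | 5 | 9 | 10   RAW R5: wait I1 write@4
  I3 | 3 | 11 | 19 | 20   RAW R4: wait I2 write@10
  I4 | 5 | 6 | 7 | 8   struct: INT busy until I1 writes@4
  I5 | 11 | 12 | 16 | 17   struct: MUL busy until I2 writes@10
  I6 | 18 | 19 | 23 | 24   struct: MUL busy until I5 writes@17

cycle = 7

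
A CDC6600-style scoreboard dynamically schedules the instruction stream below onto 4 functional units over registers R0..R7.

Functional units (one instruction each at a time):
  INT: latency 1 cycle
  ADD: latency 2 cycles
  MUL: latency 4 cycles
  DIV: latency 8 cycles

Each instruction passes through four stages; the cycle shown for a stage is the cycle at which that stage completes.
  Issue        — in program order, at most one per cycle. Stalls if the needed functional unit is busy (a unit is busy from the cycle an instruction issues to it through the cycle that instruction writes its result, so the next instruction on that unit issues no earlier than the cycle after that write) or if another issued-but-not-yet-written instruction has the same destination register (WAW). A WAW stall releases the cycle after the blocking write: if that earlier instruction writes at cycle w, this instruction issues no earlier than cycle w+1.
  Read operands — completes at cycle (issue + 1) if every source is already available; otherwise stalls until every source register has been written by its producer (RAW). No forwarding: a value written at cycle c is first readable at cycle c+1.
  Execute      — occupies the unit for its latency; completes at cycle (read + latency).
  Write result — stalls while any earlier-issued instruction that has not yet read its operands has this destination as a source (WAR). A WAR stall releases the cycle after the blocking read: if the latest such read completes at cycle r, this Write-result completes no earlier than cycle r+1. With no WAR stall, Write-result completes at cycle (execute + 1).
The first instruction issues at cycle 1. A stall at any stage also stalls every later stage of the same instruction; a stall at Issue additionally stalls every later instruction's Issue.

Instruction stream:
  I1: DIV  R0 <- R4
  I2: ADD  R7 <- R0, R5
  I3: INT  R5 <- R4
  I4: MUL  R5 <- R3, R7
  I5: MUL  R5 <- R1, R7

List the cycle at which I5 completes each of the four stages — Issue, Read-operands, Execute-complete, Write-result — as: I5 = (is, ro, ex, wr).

cycle 1: I1→DIV
cycle 2: I1 RO, I2→ADD
cycle 3: I3→INT
cycle 4: I3 RO
cycle 5: I3 EX
cycle 10: I1 EX
cycle 11: I1 WR R0
cycle 12: I2 RO
cycle 13: I3 WR R5
cycle 14: I2 EX, I4→MUL
cycle 15: I2 WR R7
cycle 16: I4 RO
cycle 20: I4 EX
cycle 21: I4 WR R5
cycle 22: I5→MUL
cycle 23: I5 RO
cycle 27: I5 EX
cycle 28: I5 WR R5

I5 = (22, 23, 27, 28)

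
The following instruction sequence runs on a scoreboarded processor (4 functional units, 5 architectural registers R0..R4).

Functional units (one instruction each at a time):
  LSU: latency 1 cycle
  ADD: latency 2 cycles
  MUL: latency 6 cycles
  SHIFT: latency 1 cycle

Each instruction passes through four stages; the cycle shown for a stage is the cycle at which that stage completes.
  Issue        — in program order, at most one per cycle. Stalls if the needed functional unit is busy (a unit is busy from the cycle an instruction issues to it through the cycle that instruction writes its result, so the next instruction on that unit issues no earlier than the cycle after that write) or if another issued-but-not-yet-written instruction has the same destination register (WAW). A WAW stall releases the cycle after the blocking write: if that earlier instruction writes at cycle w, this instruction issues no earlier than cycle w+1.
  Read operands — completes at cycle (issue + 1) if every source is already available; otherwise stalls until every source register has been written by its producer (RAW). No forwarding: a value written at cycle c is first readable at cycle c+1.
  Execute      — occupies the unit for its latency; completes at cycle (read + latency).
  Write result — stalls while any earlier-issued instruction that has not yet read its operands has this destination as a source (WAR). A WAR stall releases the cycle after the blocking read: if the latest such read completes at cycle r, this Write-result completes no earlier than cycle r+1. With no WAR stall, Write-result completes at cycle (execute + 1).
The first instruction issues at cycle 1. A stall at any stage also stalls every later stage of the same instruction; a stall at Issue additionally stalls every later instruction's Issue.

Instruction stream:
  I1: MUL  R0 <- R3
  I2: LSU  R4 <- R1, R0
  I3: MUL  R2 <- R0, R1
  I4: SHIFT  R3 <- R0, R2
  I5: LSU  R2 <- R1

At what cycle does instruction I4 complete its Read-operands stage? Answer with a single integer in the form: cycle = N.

cycle = 19

I1  is:1  ro:2  ex:8  wr:9
I2  is:2  ro:10  ex:11  wr:12  — RAW R0: wait I1 write@9
I3  is:10  ro:11  ex:17  wr:18  — struct: MUL busy until I1 writes@9
I4  is:11  ro:19  ex:20  wr:21  — RAW R2: wait I3 write@18
I5  is:19  ro:20  ex:21  wr:22  — WAW R2: wait I3 write@18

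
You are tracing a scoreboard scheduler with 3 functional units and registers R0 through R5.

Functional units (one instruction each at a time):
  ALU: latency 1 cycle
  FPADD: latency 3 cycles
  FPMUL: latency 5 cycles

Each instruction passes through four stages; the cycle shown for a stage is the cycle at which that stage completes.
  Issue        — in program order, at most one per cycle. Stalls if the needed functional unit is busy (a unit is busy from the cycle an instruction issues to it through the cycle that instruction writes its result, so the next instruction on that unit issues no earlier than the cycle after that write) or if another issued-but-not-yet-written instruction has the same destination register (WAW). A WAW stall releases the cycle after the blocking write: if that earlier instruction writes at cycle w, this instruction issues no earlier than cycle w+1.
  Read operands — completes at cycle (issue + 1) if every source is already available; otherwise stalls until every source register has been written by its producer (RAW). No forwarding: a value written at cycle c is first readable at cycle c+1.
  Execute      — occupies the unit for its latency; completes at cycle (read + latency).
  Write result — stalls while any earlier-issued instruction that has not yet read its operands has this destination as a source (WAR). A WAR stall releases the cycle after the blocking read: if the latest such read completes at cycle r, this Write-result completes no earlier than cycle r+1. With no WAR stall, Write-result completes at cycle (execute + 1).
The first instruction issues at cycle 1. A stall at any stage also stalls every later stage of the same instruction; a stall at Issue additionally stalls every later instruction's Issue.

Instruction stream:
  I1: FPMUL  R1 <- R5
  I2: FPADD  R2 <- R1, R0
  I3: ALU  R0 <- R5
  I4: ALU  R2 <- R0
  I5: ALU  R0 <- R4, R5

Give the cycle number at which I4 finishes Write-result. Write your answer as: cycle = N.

  I1 | 1 | 2 | 7 | 8
  I2 | 2 | 9 | 12 | 13   RAW R1: wait I1 write@8
  I3 | 3 | 4 | 5 | 10   WAR R0: wait I2 read@9
  I4 | 14 | 15 | 16 | 17   WAW R2: wait I2 write@13
  I5 | 18 | 19 | 20 | 21   struct: ALU busy until I4 writes@17

cycle = 17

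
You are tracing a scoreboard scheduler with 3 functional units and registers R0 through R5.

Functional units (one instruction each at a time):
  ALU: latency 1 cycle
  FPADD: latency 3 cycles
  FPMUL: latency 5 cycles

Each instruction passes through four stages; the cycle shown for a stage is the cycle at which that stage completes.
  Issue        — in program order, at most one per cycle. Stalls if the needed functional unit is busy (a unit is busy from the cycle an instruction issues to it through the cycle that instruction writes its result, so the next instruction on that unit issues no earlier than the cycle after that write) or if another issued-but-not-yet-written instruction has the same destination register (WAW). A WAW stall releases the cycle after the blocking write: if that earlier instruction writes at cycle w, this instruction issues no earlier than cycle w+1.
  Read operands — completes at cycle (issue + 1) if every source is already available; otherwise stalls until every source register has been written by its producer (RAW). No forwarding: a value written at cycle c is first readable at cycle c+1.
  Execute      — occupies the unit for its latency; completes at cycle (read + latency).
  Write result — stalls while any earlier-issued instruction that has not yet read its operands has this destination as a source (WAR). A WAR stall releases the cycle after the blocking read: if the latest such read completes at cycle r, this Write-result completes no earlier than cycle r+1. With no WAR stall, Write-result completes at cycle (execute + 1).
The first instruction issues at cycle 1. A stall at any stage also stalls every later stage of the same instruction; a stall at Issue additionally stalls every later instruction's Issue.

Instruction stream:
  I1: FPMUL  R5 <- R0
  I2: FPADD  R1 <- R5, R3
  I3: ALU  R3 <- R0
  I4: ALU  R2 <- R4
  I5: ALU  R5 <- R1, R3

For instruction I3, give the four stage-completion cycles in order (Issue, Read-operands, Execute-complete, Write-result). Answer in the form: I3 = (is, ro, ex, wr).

I1 -> (1, 2, 7, 8)
I2 -> (2, 9, 12, 13)  // RAW R5: wait I1 write@8
I3 -> (3, 4, 5, 10)  // WAR R3: wait I2 read@9
I4 -> (11, 12, 13, 14)  // struct: ALU busy until I3 writes@10
I5 -> (15, 16, 17, 18)  // struct: ALU busy until I4 writes@14

I3 = (3, 4, 5, 10)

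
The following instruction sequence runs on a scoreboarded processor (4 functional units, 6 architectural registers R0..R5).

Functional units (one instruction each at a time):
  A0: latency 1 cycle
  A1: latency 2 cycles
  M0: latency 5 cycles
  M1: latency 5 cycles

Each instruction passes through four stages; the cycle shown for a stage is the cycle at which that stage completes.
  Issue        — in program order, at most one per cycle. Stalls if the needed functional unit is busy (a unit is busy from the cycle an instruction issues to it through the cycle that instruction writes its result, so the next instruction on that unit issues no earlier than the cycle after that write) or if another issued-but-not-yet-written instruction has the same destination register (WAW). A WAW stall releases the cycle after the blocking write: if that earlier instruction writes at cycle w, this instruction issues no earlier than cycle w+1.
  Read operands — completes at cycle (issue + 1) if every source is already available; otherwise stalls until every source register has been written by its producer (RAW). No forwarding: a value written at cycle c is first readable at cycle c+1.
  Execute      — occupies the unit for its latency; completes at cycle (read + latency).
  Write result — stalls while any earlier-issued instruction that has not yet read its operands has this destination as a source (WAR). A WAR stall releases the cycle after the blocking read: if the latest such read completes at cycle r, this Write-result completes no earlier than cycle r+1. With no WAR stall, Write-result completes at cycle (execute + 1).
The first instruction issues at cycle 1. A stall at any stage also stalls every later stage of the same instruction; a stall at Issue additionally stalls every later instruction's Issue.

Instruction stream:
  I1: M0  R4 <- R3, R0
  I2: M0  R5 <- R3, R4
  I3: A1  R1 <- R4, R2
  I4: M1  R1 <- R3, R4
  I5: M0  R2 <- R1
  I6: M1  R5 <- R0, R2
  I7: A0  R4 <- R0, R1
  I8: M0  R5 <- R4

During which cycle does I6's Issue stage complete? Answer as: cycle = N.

cycle = 23

cycle 1: issue I1 (M0)
cycle 2: I1 read-ops
cycle 7: I1 finished on M0
cycle 8: I1→R4
cycle 9: issue I2 (M0)
cycle 10: I2 read-ops | issue I3 (A1)
cycle 11: I3 read-ops
cycle 13: I3 finished on A1
cycle 14: I3→R1
cycle 15: I2 finished on M0 | issue I4 (M1)
cycle 16: I2→R5 | I4 read-ops
cycle 17: issue I5 (M0)
cycle 21: I4 finished on M1
cycle 22: I4→R1
cycle 23: I5 read-ops | issue I6 (M1)
cycle 24: issue I7 (A0)
cycle 25: I7 read-ops
cycle 26: I7 finished on A0
cycle 27: I7→R4
cycle 28: I5 finished on M0
cycle 29: I5→R2
cycle 30: I6 read-ops
cycle 35: I6 finished on M1
cycle 36: I6→R5
cycle 37: issue I8 (M0)
cycle 38: I8 read-ops
cycle 43: I8 finished on M0
cycle 44: I8→R5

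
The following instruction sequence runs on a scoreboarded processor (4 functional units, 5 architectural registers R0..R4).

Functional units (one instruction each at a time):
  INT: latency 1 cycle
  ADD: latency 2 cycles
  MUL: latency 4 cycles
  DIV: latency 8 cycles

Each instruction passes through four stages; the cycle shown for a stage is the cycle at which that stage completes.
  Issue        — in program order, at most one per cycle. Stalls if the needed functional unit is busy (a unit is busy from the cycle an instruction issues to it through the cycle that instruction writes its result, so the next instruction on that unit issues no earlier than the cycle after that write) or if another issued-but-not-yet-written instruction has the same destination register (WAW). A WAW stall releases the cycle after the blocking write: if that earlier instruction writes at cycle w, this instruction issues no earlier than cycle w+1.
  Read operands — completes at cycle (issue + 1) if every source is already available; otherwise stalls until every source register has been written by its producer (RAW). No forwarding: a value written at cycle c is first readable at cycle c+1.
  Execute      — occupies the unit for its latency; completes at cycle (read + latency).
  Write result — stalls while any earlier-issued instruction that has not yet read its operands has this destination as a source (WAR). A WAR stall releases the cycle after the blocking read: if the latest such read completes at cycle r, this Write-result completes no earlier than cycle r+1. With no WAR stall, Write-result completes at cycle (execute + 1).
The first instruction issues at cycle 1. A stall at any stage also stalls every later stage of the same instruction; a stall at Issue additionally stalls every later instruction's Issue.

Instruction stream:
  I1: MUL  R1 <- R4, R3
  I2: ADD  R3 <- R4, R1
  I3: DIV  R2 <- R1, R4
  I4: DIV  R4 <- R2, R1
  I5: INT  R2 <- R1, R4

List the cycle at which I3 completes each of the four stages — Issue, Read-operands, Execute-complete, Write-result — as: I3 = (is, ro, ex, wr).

t=1  I1 issues→MUL
t=2  I1 reads | I2 issues→ADD
t=3  I3 issues→DIV
t=6  I1 exec-done
t=7  I1 writes R1
t=8  I2 reads | I3 reads
t=10  I2 exec-done
t=11  I2 writes R3
t=16  I3 exec-done
t=17  I3 writes R2
t=18  I4 issues→DIV
t=19  I4 reads | I5 issues→INT
t=27  I4 exec-done
t=28  I4 writes R4
t=29  I5 reads
t=30  I5 exec-done
t=31  I5 writes R2

I3 = (3, 8, 16, 17)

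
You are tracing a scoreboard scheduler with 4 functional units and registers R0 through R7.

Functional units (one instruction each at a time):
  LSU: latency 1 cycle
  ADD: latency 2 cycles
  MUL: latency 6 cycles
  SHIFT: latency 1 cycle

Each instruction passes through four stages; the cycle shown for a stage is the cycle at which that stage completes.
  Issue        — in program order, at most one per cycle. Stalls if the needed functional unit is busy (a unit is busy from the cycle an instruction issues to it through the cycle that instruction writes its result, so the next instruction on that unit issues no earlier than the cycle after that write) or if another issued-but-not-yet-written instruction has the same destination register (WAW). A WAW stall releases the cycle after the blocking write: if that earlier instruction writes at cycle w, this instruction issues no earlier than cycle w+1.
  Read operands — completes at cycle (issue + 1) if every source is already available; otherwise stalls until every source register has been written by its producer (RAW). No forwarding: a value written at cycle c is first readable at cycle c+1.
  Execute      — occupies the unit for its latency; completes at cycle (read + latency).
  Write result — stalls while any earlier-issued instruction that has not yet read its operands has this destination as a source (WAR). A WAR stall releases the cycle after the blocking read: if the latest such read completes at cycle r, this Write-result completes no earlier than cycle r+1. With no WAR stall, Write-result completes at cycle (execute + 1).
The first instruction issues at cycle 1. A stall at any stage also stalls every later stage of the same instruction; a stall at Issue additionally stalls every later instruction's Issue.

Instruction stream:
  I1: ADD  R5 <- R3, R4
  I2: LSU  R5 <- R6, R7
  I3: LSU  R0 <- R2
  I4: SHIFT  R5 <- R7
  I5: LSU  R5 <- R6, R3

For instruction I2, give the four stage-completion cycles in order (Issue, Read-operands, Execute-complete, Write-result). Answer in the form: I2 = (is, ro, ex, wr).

[1] I1→ADD
[2] I1 RO
[4] I1 EX
[5] I1 WR R5
[6] I2→LSU
[7] I2 RO
[8] I2 EX
[9] I2 WR R5
[10] I3→LSU
[11] I3 RO, I4→SHIFT
[12] I3 EX, I4 RO
[13] I3 WR R0, I4 EX
[14] I4 WR R5
[15] I5→LSU
[16] I5 RO
[17] I5 EX
[18] I5 WR R5

I2 = (6, 7, 8, 9)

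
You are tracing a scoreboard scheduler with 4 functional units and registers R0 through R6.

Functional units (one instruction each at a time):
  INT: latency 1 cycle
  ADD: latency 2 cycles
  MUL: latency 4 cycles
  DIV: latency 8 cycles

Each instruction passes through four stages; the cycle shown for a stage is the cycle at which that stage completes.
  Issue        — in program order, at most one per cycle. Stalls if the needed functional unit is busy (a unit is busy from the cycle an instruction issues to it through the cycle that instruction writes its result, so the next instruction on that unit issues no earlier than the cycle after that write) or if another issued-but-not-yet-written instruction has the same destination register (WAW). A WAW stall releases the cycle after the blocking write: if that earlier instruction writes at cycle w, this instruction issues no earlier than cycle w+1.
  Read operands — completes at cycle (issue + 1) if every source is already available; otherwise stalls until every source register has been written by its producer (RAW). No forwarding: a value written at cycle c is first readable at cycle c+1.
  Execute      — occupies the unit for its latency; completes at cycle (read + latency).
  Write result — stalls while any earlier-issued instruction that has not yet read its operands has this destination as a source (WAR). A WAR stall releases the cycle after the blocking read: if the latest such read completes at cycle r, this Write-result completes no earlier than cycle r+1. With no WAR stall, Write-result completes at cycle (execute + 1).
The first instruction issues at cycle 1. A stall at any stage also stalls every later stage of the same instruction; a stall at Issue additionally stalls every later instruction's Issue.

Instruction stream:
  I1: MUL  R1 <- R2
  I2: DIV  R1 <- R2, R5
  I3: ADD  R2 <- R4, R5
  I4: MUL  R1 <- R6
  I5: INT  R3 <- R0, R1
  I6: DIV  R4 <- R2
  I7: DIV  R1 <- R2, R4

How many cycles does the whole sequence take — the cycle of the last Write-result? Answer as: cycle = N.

cycle = 42

I1 -> (1, 2, 6, 7)
I2 -> (8, 9, 17, 18)  // WAW R1: wait I1 write@7
I3 -> (9, 10, 12, 13)
I4 -> (19, 20, 24, 25)  // WAW R1: wait I2 write@18
I5 -> (20, 26, 27, 28)  // RAW R1: wait I4 write@25
I6 -> (21, 22, 30, 31)
I7 -> (32, 33, 41, 42)  // struct: DIV busy until I6 writes@31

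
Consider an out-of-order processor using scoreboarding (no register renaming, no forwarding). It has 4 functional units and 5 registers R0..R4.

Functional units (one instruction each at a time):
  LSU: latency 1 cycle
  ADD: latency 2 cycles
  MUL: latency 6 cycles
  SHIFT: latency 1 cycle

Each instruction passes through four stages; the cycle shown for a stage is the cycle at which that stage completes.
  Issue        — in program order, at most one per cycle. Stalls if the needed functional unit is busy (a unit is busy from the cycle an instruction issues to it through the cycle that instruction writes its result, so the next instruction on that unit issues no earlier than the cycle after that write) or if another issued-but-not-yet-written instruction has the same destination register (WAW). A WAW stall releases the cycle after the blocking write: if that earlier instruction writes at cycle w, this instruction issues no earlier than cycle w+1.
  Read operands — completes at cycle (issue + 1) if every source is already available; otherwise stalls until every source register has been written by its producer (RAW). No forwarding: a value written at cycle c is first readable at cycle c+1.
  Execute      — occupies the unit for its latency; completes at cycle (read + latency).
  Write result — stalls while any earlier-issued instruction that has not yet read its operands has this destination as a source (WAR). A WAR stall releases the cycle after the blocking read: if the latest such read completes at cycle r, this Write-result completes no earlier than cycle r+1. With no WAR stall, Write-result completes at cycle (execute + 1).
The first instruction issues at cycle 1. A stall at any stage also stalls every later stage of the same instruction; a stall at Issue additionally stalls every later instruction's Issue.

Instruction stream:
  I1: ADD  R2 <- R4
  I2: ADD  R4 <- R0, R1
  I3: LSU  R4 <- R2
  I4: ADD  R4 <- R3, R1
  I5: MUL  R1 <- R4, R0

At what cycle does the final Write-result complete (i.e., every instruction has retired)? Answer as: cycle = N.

I1 -> (1, 2, 4, 5)
I2 -> (6, 7, 9, 10)  // struct: ADD busy until I1 writes@5
I3 -> (11, 12, 13, 14)  // WAW R4: wait I2 write@10
I4 -> (15, 16, 18, 19)  // WAW R4: wait I3 write@14
I5 -> (16, 20, 26, 27)  // RAW R4: wait I4 write@19

cycle = 27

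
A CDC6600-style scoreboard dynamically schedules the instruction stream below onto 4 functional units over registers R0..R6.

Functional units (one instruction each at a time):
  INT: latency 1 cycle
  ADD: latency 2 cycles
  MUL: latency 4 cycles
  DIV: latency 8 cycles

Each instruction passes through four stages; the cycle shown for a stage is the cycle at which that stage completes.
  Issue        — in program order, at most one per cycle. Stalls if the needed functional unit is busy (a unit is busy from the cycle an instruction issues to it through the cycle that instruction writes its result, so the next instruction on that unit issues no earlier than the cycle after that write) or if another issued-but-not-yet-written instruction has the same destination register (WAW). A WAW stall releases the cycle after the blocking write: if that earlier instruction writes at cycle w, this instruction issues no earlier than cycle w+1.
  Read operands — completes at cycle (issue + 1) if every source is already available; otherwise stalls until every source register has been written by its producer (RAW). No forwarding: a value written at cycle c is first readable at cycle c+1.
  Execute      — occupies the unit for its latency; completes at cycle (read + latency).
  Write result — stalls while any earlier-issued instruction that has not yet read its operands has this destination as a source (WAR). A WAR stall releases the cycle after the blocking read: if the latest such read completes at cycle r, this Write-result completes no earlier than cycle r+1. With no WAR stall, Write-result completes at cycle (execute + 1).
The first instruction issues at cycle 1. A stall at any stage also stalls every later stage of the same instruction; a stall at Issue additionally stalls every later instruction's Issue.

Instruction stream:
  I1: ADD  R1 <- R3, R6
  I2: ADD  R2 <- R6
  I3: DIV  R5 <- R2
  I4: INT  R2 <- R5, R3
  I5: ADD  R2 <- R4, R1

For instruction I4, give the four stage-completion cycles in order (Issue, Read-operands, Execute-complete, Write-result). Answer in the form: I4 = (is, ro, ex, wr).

I4 = (11, 21, 22, 23)

c1: I1 issues→ADD
c2: I1 reads
c4: I1 exec-done
c5: I1 writes R1
c6: I2 issues→ADD
c7: I2 reads · I3 issues→DIV
c9: I2 exec-done
c10: I2 writes R2
c11: I3 reads · I4 issues→INT
c19: I3 exec-done
c20: I3 writes R5
c21: I4 reads
c22: I4 exec-done
c23: I4 writes R2
c24: I5 issues→ADD
c25: I5 reads
c27: I5 exec-done
c28: I5 writes R2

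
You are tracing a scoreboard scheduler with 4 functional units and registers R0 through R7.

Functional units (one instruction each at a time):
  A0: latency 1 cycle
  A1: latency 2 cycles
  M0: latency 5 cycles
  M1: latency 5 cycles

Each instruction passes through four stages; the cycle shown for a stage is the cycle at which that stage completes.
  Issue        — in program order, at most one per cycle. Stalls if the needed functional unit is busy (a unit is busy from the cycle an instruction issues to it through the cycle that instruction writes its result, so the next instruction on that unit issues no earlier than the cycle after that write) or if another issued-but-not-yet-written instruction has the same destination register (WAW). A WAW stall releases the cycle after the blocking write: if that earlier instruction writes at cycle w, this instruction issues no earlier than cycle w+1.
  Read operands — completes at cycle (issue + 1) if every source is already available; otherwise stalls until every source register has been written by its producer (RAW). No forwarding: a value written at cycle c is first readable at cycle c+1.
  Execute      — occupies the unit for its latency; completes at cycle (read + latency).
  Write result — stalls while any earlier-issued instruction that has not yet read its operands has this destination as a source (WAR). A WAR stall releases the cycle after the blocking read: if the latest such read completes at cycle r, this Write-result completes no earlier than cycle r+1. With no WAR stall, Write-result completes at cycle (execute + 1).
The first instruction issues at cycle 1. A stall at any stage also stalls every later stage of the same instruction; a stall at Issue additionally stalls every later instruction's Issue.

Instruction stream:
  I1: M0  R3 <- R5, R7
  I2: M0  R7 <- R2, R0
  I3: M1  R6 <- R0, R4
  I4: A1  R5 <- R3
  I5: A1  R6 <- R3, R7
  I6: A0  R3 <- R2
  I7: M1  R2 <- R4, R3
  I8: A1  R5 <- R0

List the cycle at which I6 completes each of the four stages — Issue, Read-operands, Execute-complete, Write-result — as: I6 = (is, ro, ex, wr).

c1: I1 issues→M0
c2: I1 reads
c7: I1 exec-done
c8: I1 writes R3
c9: I2 issues→M0
c10: I2 reads, I3 issues→M1
c11: I3 reads, I4 issues→A1
c12: I4 reads
c14: I4 exec-done
c15: I2 exec-done, I4 writes R5
c16: I2 writes R7, I3 exec-done
c17: I3 writes R6
c18: I5 issues→A1
c19: I5 reads, I6 issues→A0
c20: I6 reads, I7 issues→M1
c21: I5 exec-done, I6 exec-done
c22: I5 writes R6, I6 writes R3
c23: I7 reads, I8 issues→A1
c24: I8 reads
c26: I8 exec-done
c27: I8 writes R5
c28: I7 exec-done
c29: I7 writes R2

I6 = (19, 20, 21, 22)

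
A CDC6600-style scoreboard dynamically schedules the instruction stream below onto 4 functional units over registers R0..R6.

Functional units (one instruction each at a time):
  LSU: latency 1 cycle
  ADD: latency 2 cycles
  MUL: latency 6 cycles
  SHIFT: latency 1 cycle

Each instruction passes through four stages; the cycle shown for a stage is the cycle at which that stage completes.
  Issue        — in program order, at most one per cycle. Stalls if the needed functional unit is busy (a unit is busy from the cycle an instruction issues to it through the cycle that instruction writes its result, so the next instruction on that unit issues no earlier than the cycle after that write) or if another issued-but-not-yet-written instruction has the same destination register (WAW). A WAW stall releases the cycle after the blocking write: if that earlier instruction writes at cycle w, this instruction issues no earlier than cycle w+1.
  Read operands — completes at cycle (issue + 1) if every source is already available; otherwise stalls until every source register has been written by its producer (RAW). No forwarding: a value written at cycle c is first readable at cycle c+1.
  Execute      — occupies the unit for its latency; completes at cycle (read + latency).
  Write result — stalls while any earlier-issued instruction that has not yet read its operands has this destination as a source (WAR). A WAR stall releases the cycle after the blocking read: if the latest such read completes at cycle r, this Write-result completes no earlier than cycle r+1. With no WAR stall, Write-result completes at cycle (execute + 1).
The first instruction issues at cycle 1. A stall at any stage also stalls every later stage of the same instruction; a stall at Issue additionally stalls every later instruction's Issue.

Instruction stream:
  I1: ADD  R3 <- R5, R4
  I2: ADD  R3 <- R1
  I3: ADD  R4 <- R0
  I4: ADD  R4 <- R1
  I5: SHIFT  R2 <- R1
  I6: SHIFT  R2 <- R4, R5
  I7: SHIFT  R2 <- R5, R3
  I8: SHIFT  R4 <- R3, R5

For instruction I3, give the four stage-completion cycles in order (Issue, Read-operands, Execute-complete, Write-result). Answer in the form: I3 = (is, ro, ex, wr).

[I1] 1/2/4/5
[I2] 6/7/9/10  (struct: ADD busy until I1 writes@5)
[I3] 11/12/14/15  (struct: ADD busy until I2 writes@10)
[I4] 16/17/19/20  (struct: ADD busy until I3 writes@15)
[I5] 17/18/19/20
[I6] 21/22/23/24  (struct: SHIFT busy until I5 writes@20)
[I7] 25/26/27/28  (struct: SHIFT busy until I6 writes@24)
[I8] 29/30/31/32  (struct: SHIFT busy until I7 writes@28)

I3 = (11, 12, 14, 15)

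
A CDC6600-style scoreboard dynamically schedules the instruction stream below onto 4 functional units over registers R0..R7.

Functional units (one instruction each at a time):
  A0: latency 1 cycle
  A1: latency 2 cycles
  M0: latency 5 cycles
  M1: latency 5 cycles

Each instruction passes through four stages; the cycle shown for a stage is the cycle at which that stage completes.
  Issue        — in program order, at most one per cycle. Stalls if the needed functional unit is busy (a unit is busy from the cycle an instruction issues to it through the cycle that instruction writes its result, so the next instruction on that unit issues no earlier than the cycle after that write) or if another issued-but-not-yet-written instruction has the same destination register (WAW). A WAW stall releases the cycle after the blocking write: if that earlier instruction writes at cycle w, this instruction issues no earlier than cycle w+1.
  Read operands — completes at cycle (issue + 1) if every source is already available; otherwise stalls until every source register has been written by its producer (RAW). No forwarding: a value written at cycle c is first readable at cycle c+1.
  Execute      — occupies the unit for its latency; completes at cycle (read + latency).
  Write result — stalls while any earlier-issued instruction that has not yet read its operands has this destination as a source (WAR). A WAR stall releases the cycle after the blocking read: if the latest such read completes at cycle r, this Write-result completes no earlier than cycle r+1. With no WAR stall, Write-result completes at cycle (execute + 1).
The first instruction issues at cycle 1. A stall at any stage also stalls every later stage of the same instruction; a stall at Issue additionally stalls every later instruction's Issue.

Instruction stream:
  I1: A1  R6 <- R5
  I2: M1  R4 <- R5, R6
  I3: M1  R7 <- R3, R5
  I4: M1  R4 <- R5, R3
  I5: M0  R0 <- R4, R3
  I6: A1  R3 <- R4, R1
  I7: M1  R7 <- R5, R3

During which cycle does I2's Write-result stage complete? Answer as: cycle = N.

cycle = 12

t=1  I1→A1
t=2  I1 RO · I2→M1
t=4  I1 EX
t=5  I1 WR R6
t=6  I2 RO
t=11  I2 EX
t=12  I2 WR R4
t=13  I3→M1
t=14  I3 RO
t=19  I3 EX
t=20  I3 WR R7
t=21  I4→M1
t=22  I4 RO · I5→M0
t=23  I6→A1
t=27  I4 EX
t=28  I4 WR R4
t=29  I5 RO · I6 RO · I7→M1
t=31  I6 EX
t=32  I6 WR R3
t=33  I7 RO
t=34  I5 EX
t=35  I5 WR R0
t=38  I7 EX
t=39  I7 WR R7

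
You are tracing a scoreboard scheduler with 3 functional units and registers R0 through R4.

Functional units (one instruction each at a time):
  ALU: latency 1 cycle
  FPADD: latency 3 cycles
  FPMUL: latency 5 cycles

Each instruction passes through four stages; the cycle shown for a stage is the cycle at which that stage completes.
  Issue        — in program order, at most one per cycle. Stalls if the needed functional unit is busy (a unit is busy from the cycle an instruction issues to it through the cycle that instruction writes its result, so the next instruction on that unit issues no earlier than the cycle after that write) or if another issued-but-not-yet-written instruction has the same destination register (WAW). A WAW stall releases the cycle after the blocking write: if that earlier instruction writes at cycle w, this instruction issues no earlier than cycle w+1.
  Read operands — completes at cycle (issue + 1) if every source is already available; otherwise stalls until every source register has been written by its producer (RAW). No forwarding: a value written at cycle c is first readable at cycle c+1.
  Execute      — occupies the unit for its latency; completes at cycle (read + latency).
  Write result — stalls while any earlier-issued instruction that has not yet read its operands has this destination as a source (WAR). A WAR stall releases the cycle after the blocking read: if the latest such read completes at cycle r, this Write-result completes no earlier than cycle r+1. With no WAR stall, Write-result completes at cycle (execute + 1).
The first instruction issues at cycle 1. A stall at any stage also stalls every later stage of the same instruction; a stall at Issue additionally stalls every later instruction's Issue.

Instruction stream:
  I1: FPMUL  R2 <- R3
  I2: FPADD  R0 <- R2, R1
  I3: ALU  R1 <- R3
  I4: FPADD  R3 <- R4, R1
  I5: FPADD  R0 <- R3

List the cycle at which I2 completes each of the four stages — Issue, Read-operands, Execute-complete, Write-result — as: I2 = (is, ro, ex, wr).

I2 = (2, 9, 12, 13)

c1: I1 issues→FPMUL
c2: I1 reads; I2 issues→FPADD
c3: I3 issues→ALU
c4: I3 reads
c5: I3 exec-done
c7: I1 exec-done
c8: I1 writes R2
c9: I2 reads
c10: I3 writes R1
c12: I2 exec-done
c13: I2 writes R0
c14: I4 issues→FPADD
c15: I4 reads
c18: I4 exec-done
c19: I4 writes R3
c20: I5 issues→FPADD
c21: I5 reads
c24: I5 exec-done
c25: I5 writes R0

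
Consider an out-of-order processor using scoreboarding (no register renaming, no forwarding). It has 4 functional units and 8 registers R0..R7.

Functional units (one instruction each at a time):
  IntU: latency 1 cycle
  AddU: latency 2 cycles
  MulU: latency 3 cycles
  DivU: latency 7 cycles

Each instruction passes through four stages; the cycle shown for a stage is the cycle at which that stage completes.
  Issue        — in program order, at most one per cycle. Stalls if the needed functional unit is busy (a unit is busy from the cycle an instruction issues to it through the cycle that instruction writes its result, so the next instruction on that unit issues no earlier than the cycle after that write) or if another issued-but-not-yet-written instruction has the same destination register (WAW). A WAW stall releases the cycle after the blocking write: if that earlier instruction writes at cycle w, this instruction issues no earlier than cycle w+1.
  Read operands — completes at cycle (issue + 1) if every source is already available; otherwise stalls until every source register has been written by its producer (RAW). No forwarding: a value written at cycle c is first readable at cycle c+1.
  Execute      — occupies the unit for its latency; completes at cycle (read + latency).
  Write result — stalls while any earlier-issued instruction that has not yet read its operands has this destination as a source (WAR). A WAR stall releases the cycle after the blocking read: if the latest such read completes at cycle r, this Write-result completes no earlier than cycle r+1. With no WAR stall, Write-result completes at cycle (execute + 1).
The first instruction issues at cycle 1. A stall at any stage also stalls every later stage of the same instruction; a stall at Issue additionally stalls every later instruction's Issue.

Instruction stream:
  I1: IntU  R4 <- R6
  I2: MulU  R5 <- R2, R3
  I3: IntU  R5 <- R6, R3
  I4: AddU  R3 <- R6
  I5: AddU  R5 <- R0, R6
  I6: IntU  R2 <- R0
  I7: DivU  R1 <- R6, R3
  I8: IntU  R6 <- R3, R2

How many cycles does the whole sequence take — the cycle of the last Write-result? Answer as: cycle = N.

  I1 | 1 | 2 | 3 | 4
  I2 | 2 | 3 | 6 | 7
  I3 | 8 | 9 | 10 | 11   WAW R5: wait I2 write@7
  I4 | 9 | 10 | 12 | 13
  I5 | 14 | 15 | 17 | 18   struct: AddU busy until I4 writes@13
  I6 | 15 | 16 | 17 | 18
  I7 | 16 | 17 | 24 | 25
  I8 | 19 | 20 | 21 | 22   struct: IntU busy until I6 writes@18

cycle = 25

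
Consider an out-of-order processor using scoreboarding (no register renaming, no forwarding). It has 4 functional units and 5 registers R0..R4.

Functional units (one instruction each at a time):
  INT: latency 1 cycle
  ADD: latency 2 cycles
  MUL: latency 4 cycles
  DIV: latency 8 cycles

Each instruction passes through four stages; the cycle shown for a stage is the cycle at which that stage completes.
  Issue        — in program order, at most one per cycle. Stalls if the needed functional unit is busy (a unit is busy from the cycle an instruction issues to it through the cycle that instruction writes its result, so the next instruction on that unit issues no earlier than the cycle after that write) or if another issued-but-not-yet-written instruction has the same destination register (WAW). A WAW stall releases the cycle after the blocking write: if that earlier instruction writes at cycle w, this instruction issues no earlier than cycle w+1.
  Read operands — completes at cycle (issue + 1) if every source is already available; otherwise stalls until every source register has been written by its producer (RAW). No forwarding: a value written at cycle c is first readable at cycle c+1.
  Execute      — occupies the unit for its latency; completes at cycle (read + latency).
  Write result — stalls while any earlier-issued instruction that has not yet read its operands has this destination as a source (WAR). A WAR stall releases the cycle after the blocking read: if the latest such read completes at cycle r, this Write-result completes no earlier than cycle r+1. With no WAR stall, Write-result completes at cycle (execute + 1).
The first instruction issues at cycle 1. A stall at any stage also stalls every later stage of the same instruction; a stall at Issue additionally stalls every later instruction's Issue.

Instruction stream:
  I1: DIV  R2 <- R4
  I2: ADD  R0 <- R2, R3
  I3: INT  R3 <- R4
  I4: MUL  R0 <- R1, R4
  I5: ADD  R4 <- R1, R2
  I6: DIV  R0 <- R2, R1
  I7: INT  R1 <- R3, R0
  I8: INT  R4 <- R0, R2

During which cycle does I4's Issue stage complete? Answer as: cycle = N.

cycle 1: I1→DIV
cycle 2: I1 RO · I2→ADD
cycle 3: I3→INT
cycle 4: I3 RO
cycle 5: I3 EX
cycle 10: I1 EX
cycle 11: I1 WR R2
cycle 12: I2 RO
cycle 13: I3 WR R3
cycle 14: I2 EX
cycle 15: I2 WR R0
cycle 16: I4→MUL
cycle 17: I4 RO · I5→ADD
cycle 18: I5 RO
cycle 20: I5 EX
cycle 21: I4 EX · I5 WR R4
cycle 22: I4 WR R0
cycle 23: I6→DIV
cycle 24: I6 RO · I7→INT
cycle 32: I6 EX
cycle 33: I6 WR R0
cycle 34: I7 RO
cycle 35: I7 EX
cycle 36: I7 WR R1
cycle 37: I8→INT
cycle 38: I8 RO
cycle 39: I8 EX
cycle 40: I8 WR R4

cycle = 16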